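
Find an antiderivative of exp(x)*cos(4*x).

4*exp(x)*sin(4*x)/17 + exp(x)*cos(4*x)/17 + C

Let I denote the integral. Integrate by parts with u = cos(4*x), dv = exp(x) dx, so v = exp(x): I = exp(x)*cos(4*x) + 4·∫ exp(x)*sin(4*x) dx.
Apply parts again with u = sin(4*x), dv = exp(x) dx: ∫ exp(x)*sin(4*x) dx = exp(x)*sin(4*x) − 4·I. Substituting back brings back I: I = 4*exp(x)*sin(4*x) + exp(x)*cos(4*x) − 16·I.
Solving for I: (1 + 16)·I equals the remaining terms, so I = (1/17)·(4*exp(x)*sin(4*x) + exp(x)*cos(4*x)).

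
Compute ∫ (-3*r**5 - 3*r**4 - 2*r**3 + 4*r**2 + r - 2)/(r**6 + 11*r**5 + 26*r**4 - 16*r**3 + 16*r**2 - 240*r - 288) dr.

-3*log(r - 2)/32 - log(r + 1)/125 - 2303*log(r + 6)/800 - 39*log(r**2 + 4)/4000 + 201*atan(r/2)/1000 - 2501/(200*r + 1200) + C

Factor the denominator: (r - 2)*(r + 1)*(r + 6)**2*(r**2 + 4).
Partial-fraction decomposition: -3*(13*r - 268)/(2000*(r**2 + 4)) - 2303/(800*(r + 6)) + 2501/(200*(r + 6)**2) - 1/(125*(r + 1)) - 3/(32*(r - 2)).
Integrate each term; A/(r−a) gives A·log|r−a|; the (Br+D)/(r²+p²) term gives a log and an atan.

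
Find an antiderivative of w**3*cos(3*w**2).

w**2*sin(3*w**2)/6 + cos(3*w**2)/18 + C

Let u = w², du = 2w dw; rewrite as (1/2)∫ u^1·cos(3u) du.
Now integrate by parts 1 time.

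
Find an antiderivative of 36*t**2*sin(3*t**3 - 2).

Let u = 3*t**3 - 2, so du = (9*t**2) dt.
Rewriting, the integral becomes 4·∫ sin(u) du = 4·-cos(u).
Substituting back, u = 3*t**3 - 2.

-4*cos(3*t**3 - 2) + C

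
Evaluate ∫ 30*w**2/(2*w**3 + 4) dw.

Let u = 2*w**3 + 4, so du = (6*w**2) dw.
Rewriting, the integral becomes 5·∫ 1/u du = 5·log(u).
Substituting back, u = 2*w**3 + 4.

5*log(2*w**3 + 4) + C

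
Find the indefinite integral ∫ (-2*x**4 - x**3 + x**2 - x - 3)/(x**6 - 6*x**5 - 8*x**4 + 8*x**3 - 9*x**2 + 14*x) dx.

-3*log(x)/14 - 851*log(x - 7)/3150 + log(x - 1)/6 + 7*log(x + 2)/90 + 3*log(x**2 + 1)/25 - 3*atan(x)/25 + C

Factor the denominator: x*(x - 7)*(x - 1)*(x + 2)*(x**2 + 1).
Partial-fraction decomposition: 3*(2*x - 1)/(25*(x**2 + 1)) + 7/(90*(x + 2)) + 1/(6*(x - 1)) - 851/(3150*(x - 7)) - 3/(14*x).
Integrate each term; A/(x−a) gives A·log|x−a|; the (Bx+D)/(x²+p²) term gives a log and an atan.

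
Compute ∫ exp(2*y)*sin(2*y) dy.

exp(2*y)*sin(2*y)/4 - exp(2*y)*cos(2*y)/4 + C

Let I denote the integral. Integrate by parts with u = sin(2*y), dv = exp(2*y) dy, so v = exp(2*y)/2: I = exp(2*y)*sin(2*y)/2 − ∫ exp(2*y)*cos(2*y) dy.
Apply parts again with u = cos(2*y), dv = exp(2*y) dy: ∫ exp(2*y)*cos(2*y) dy = exp(2*y)*cos(2*y)/2 + I. Substituting back brings back I: I = exp(2*y)*sin(2*y)/2 - exp(2*y)*cos(2*y)/2 − I.
Solving for I: (1 + 1)·I equals the remaining terms, so I = (1/2)·(exp(2*y)*sin(2*y)/2 - exp(2*y)*cos(2*y)/2).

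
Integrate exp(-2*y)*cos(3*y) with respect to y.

3*exp(-2*y)*sin(3*y)/13 - 2*exp(-2*y)*cos(3*y)/13 + C

Let I denote the integral. Integrate by parts with u = cos(3*y), dv = exp(-2*y) dy, so v = -exp(-2*y)/2: I = -exp(-2*y)*cos(3*y)/2 − (3/2)·∫ exp(-2*y)*sin(3*y) dy.
Apply parts again with u = sin(3*y), dv = exp(-2*y) dy: ∫ exp(-2*y)*sin(3*y) dy = -exp(-2*y)*sin(3*y)/2 + (3/2)·I. Substituting back brings back I: I = 3*exp(-2*y)*sin(3*y)/4 - exp(-2*y)*cos(3*y)/2 − (9/4)·I.
Solving for I: (1 + 9/4)·I equals the remaining terms, so I = (4/13)·(3*exp(-2*y)*sin(3*y)/4 - exp(-2*y)*cos(3*y)/2).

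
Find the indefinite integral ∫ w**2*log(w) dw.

w**3*log(w)/3 - w**3/9 + C

Use integration by parts with u = log(w), dv = w**2 dw.
Then du = 1/w dw and v = w**3/3.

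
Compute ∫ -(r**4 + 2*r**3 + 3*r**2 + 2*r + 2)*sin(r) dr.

r**4*cos(r) - 4*r**3*sin(r) + 2*r**3*cos(r) - 6*r**2*sin(r) - 9*r**2*cos(r) + 18*r*sin(r) - 10*r*cos(r) + 10*sin(r) + 20*cos(r) + C

Use integration by parts with u = r**4 + 2*r**3 + 3*r**2 + 2*r + 2, dv = -sin(r) dr, so v = cos(r).
Apply parts 4 times (tabular method): alternate signs, differentiate u down to 0, integrate dv up.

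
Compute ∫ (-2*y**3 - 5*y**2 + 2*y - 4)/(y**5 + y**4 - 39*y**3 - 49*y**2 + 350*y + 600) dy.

Factor the denominator: (y - 5)*(y - 4)*(y + 2)*(y + 3)*(y + 5).
Partial-fraction decomposition: 37/(180*(y + 5)) + 1/(112*(y + 3)) - 2/(21*(y + 2)) + 34/(63*(y - 4)) - 369/(560*(y - 5)).
Integrate each term: A/(y−a) contributes A·log|y−a|.

-369*log(y - 5)/560 + 34*log(y - 4)/63 - 2*log(y + 2)/21 + log(y + 3)/112 + 37*log(y + 5)/180 + C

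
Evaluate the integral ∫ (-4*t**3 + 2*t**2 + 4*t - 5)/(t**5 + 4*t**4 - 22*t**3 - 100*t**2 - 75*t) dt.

log(t)/15 - 29*log(t - 5)/160 - log(t + 1)/16 - 109*log(t + 3)/96 + 21*log(t + 5)/16 + C

Factor the denominator: t*(t - 5)*(t + 1)*(t + 3)*(t + 5).
Partial-fraction decomposition: 21/(16*(t + 5)) - 109/(96*(t + 3)) - 1/(16*(t + 1)) - 29/(160*(t - 5)) + 1/(15*t).
Integrate each term: A/(t−a) contributes A·log|t−a|.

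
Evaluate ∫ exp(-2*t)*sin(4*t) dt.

-exp(-2*t)*sin(4*t)/10 - exp(-2*t)*cos(4*t)/5 + C

Let I denote the integral. Integrate by parts with u = sin(4*t), dv = exp(-2*t) dt, so v = -exp(-2*t)/2: I = -exp(-2*t)*sin(4*t)/2 + 2·∫ exp(-2*t)*cos(4*t) dt.
Apply parts again with u = cos(4*t), dv = exp(-2*t) dt: ∫ exp(-2*t)*cos(4*t) dt = -exp(-2*t)*cos(4*t)/2 − 2·I. Substituting back brings back I: I = -exp(-2*t)*sin(4*t)/2 - exp(-2*t)*cos(4*t) − 4·I.
Solving for I: (1 + 4)·I equals the remaining terms, so I = (1/5)·(-exp(-2*t)*sin(4*t)/2 - exp(-2*t)*cos(4*t)).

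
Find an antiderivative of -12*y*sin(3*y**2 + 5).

Let u = 3*y**2 + 5, so du = (6*y) dy.
Rewriting, the integral becomes -2·∫ sin(u) du = -2·-cos(u).
Substituting back, u = 3*y**2 + 5.

2*cos(3*y**2 + 5) + C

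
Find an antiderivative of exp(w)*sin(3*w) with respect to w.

Let I denote the integral. Integrate by parts with u = sin(3*w), dv = exp(w) dw, so v = exp(w): I = exp(w)*sin(3*w) − 3·∫ exp(w)*cos(3*w) dw.
Apply parts again with u = cos(3*w), dv = exp(w) dw: ∫ exp(w)*cos(3*w) dw = exp(w)*cos(3*w) + 3·I. Substituting back brings back I: I = exp(w)*sin(3*w) - 3*exp(w)*cos(3*w) − 9·I.
Solving for I: (1 + 9)·I equals the remaining terms, so I = (1/10)·(exp(w)*sin(3*w) - 3*exp(w)*cos(3*w)).

exp(w)*sin(3*w)/10 - 3*exp(w)*cos(3*w)/10 + C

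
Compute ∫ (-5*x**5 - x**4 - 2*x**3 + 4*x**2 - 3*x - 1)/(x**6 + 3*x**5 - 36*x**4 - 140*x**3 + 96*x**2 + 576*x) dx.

Factor the denominator: x*(x - 6)*(x - 2)*(x + 3)*(x + 4)**2.
Partial-fraction decomposition: 28199/(4800*(x + 4)) + 1689/(80*(x + 4)**2) - 1232/(135*(x + 3)) + 61/(480*(x - 2)) - 40483/(21600*(x - 6)) - 1/(576*x).
Integrate each term; A/(x−a) gives A·log|x−a|; A/(x−a)² gives −A/(x−a).

-log(x)/576 - 40483*log(x - 6)/21600 + 61*log(x - 2)/480 - 1232*log(x + 3)/135 + 28199*log(x + 4)/4800 - 1689/(80*x + 320) + C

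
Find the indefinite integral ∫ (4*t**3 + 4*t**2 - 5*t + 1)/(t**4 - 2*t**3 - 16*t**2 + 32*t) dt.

Factor the denominator: t*(t - 4)*(t - 2)*(t + 4).
Partial-fraction decomposition: 57/(64*(t + 4)) - 13/(8*(t - 2)) + 301/(64*(t - 4)) + 1/(32*t).
Integrate each term: A/(t−a) contributes A·log|t−a|.

log(t)/32 + 301*log(t - 4)/64 - 13*log(t - 2)/8 + 57*log(t + 4)/64 + C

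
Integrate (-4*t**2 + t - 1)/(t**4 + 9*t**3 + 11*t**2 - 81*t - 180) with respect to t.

Factor the denominator: (t - 3)*(t + 3)*(t + 4)*(t + 5).
Partial-fraction decomposition: 53/(8*(t + 5)) - 69/(7*(t + 4)) + 10/(3*(t + 3)) - 17/(168*(t - 3)).
Integrate each term: A/(t−a) contributes A·log|t−a|.

-17*log(t - 3)/168 + 10*log(t + 3)/3 - 69*log(t + 4)/7 + 53*log(t + 5)/8 + C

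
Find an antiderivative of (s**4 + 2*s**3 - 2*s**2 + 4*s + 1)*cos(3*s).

Use integration by parts with u = s**4 + 2*s**3 - 2*s**2 + 4*s + 1, dv = cos(3*s) ds, so v = sin(3*s)/3.
Apply parts 4 times (tabular method): alternate signs, differentiate u down to 0, integrate dv up.

s**4*sin(3*s)/3 + 2*s**3*sin(3*s)/3 + 4*s**3*cos(3*s)/9 - 10*s**2*sin(3*s)/9 + 2*s**2*cos(3*s)/3 + 8*s*sin(3*s)/9 - 20*s*cos(3*s)/27 + 47*sin(3*s)/81 + 8*cos(3*s)/27 + C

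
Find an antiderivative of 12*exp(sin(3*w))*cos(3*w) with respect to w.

4*exp(sin(3*w)) + C

Let u = sin(3*w), so du = (3*cos(3*w)) dw.
Rewriting, the integral becomes 4·∫ e^u du = 4·e^u.
Substituting back, u = sin(3*w).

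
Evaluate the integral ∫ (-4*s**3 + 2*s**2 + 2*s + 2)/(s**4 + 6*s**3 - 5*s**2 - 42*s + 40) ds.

-3*log(s - 2)/7 - log(s - 1)/15 + 47*log(s + 4)/5 - 271*log(s + 5)/21 + C

Factor the denominator: (s - 2)*(s - 1)*(s + 4)*(s + 5).
Partial-fraction decomposition: -271/(21*(s + 5)) + 47/(5*(s + 4)) - 1/(15*(s - 1)) - 3/(7*(s - 2)).
Integrate each term: A/(s−a) contributes A·log|s−a|.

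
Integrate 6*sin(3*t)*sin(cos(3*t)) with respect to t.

2*cos(cos(3*t)) + C

Let u = cos(3*t), so du = (-3*sin(3*t)) dt.
Rewriting, the integral becomes -2·∫ sin(u) du = -2·-cos(u).
Substituting back, u = cos(3*t).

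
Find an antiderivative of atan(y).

y*atan(y) - log(y**2 + 1)/2 + C

Use integration by parts with u = arctan(y), dv = dy.
Then du = 1/(y**2 + 1) dy.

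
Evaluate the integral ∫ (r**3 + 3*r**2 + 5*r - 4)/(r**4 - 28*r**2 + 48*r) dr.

Factor the denominator: r*(r - 4)*(r - 2)*(r + 6).
Partial-fraction decomposition: 71/(240*(r + 6)) - 13/(16*(r - 2)) + 8/(5*(r - 4)) - 1/(12*r).
Integrate each term: A/(r−a) contributes A·log|r−a|.

-log(r)/12 + 8*log(r - 4)/5 - 13*log(r - 2)/16 + 71*log(r + 6)/240 + C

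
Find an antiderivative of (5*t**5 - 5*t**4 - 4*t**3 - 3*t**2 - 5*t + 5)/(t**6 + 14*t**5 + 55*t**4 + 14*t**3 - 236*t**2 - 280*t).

-log(t)/56 + 31*log(t - 2)/2016 + 1139*log(t + 2)/288 - 3659*log(t + 5)/126 + 3791*log(t + 7)/126 + 41/(24*t + 48) + C

Factor the denominator: t*(t - 2)*(t + 2)**2*(t + 5)*(t + 7).
Partial-fraction decomposition: 3791/(126*(t + 7)) - 3659/(126*(t + 5)) + 1139/(288*(t + 2)) - 41/(24*(t + 2)**2) + 31/(2016*(t - 2)) - 1/(56*t).
Integrate each term; A/(t−a) gives A·log|t−a|; A/(t−a)² gives −A/(t−a).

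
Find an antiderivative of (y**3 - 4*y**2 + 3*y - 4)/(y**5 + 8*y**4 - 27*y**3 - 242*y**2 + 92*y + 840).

Factor the denominator: (y - 5)*(y - 2)*(y + 2)*(y + 6)*(y + 7).
Partial-fraction decomposition: -47/(45*(y + 7)) + 191/(176*(y + 6)) - 17/(280*(y + 2)) + 1/(144*(y - 2)) + 1/(77*(y - 5)).
Integrate each term: A/(y−a) contributes A·log|y−a|.

log(y - 5)/77 + log(y - 2)/144 - 17*log(y + 2)/280 + 191*log(y + 6)/176 - 47*log(y + 7)/45 + C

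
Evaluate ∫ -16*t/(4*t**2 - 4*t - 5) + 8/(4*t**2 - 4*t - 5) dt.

-2*log(4*t**2 - 4*t - 5) + C

Let u = 4*t**2 - 4*t - 5, so du = (8*t - 4) dt.
Rewriting, the integral becomes -2·∫ 1/u du = -2·log(u).
Substituting back, u = 4*t**2 - 4*t - 5.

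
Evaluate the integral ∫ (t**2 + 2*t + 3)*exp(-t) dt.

Use integration by parts with u = t**2 + 2*t + 3, dv = exp(-t) dt, so v = -exp(-t).
Apply parts 2 times (tabular method): alternate signs, differentiate u down to 0, integrate dv up.

(-t**2 - 4*t - 7)*exp(-t) + C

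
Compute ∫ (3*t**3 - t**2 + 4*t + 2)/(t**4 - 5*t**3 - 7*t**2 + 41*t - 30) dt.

31*log(t - 5)/8 - 2*log(t - 2) + log(t - 1)/2 + 5*log(t + 3)/8 + C

Factor the denominator: (t - 5)*(t - 2)*(t - 1)*(t + 3).
Partial-fraction decomposition: 5/(8*(t + 3)) + 1/(2*(t - 1)) - 2/(t - 2) + 31/(8*(t - 5)).
Integrate each term: A/(t−a) contributes A·log|t−a|.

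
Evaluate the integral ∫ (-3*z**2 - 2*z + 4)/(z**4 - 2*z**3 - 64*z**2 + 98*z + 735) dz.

Factor the denominator: (z - 7)*(z - 5)*(z + 3)*(z + 7).
Partial-fraction decomposition: 43/(224*(z + 7)) - 17/(320*(z + 3)) + 27/(64*(z - 5)) - 157/(280*(z - 7)).
Integrate each term: A/(z−a) contributes A·log|z−a|.

-157*log(z - 7)/280 + 27*log(z - 5)/64 - 17*log(z + 3)/320 + 43*log(z + 7)/224 + C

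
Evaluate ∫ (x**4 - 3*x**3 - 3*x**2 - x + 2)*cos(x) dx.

Use integration by parts with u = x**4 - 3*x**3 - 3*x**2 - x + 2, dv = cos(x) dx, so v = sin(x).
Apply parts 4 times (tabular method): alternate signs, differentiate u down to 0, integrate dv up.

x**4*sin(x) - 3*x**3*sin(x) + 4*x**3*cos(x) - 15*x**2*sin(x) - 9*x**2*cos(x) + 17*x*sin(x) - 30*x*cos(x) + 32*sin(x) + 17*cos(x) + C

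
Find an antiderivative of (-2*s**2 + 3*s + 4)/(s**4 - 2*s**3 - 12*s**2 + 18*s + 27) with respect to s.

Factor the denominator: (s - 3)**2*(s + 1)*(s + 3).
Partial-fraction decomposition: 23/(72*(s + 3)) - 1/(32*(s + 1)) - 83/(288*(s - 3)) - 5/(24*(s - 3)**2).
Integrate each term; A/(s−a) gives A·log|s−a|; A/(s−a)² gives −A/(s−a).

-83*log(s - 3)/288 - log(s + 1)/32 + 23*log(s + 3)/72 + 5/(24*s - 72) + C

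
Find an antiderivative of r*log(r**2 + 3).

Let u = r**2 + 3, so du = (2*r) dr.
The integral becomes (1/2)·∫ log(u) du; integrate by parts with u′=log(u), dv′=du.

r**2*log(r**2 + 3)/2 - r**2/2 + 3*log(r**2 + 3)/2 + C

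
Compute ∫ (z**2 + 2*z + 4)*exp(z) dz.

Use integration by parts with u = z**2 + 2*z + 4, dv = exp(z) dz, so v = exp(z).
Apply parts 2 times (tabular method): alternate signs, differentiate u down to 0, integrate dv up.

(z**2 + 4)*exp(z) + C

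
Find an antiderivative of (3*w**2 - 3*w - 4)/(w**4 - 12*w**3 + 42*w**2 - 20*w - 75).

-31*log(w - 5)/36 + 7*log(w - 3)/8 - log(w + 1)/72 - 14/(3*w - 15) + C

Factor the denominator: (w - 5)**2*(w - 3)*(w + 1).
Partial-fraction decomposition: -1/(72*(w + 1)) + 7/(8*(w - 3)) - 31/(36*(w - 5)) + 14/(3*(w - 5)**2).
Integrate each term; A/(w−a) gives A·log|w−a|; A/(w−a)² gives −A/(w−a).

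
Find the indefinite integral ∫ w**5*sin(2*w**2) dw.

-w**4*cos(2*w**2)/4 + w**2*sin(2*w**2)/4 + cos(2*w**2)/8 + C

Let u = w², du = 2w dw; rewrite as (1/2)∫ u^2·sin(2u) du.
Now integrate by parts 2 times.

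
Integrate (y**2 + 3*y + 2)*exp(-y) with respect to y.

Use integration by parts with u = y**2 + 3*y + 2, dv = exp(-y) dy, so v = -exp(-y).
Apply parts 2 times (tabular method): alternate signs, differentiate u down to 0, integrate dv up.

(-y**2 - 5*y - 7)*exp(-y) + C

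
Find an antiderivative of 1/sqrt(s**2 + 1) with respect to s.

Substitute s = tan(θ), so ds = sec(θ)^2 dθ and the radical becomes sqrt(s**2 + 1) = sec(θ) by the Pythagorean identity.
Integrate the resulting trig expression in θ, then back-substitute tan(θ) = s, sec(θ) = sqrt(s**2 + 1) (absorbing any constant into C).

log(s + sqrt(s**2 + 1)) + C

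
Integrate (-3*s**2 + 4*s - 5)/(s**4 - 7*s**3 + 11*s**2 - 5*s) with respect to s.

log(s) - 3*log(s - 5)/4 - log(s - 1)/4 - 1/(s - 1) + C

Factor the denominator: s*(s - 5)*(s - 1)**2.
Partial-fraction decomposition: -1/(4*(s - 1)) + (s - 1)**(-2) - 3/(4*(s - 5)) + 1/s.
Integrate each term; A/(s−a) gives A·log|s−a|; A/(s−a)² gives −A/(s−a).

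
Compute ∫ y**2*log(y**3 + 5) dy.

Let u = y**3 + 5, so du = (3*y**2) dy.
The integral becomes (1/3)·∫ log(u) du; integrate by parts with u′=log(u), dv′=du.

y**3*log(y**3 + 5)/3 - y**3/3 + 5*log(y**3 + 5)/3 + C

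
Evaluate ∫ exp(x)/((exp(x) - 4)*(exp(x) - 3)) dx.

log(exp(x) - 4) - log(exp(x) - 3) + C

Let u = e^x, du = e^x dx.
The integral becomes ∫ du/((u-4)(u-3)); decompose into partial fractions.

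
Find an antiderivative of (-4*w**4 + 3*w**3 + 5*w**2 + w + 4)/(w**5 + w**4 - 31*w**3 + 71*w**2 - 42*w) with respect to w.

Factor the denominator: w*(w - 3)*(w - 2)*(w - 1)*(w + 7).
Partial-fraction decomposition: -10391/(5040*(w + 7)) + 9/(16*(w - 1)) + 7/(9*(w - 2)) - 191/(60*(w - 3)) - 2/(21*w).
Integrate each term: A/(w−a) contributes A·log|w−a|.

-2*log(w)/21 - 191*log(w - 3)/60 + 7*log(w - 2)/9 + 9*log(w - 1)/16 - 10391*log(w + 7)/5040 + C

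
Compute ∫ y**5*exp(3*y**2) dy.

Let u = y², du = 2y dy; rewrite as (1/2)∫ u^2·exp(3u) du.
Now integrate by parts 2 times.

(9*y**4 - 6*y**2 + 2)*exp(3*y**2)/54 + C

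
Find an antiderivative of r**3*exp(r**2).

(r**2 - 1)*exp(r**2)/2 + C

Let u = r², du = 2r dr; rewrite as (1/2)∫ u^1·exp(1u) du.
Now integrate by parts 1 time.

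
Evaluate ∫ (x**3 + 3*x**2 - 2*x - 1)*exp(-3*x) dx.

Use integration by parts with u = x**3 + 3*x**2 - 2*x - 1, dv = exp(-3*x) dx, so v = -exp(-3*x)/3.
Apply parts 3 times (tabular method): alternate signs, differentiate u down to 0, integrate dv up.

(-9*x**3 - 36*x**2 - 6*x + 7)*exp(-3*x)/27 + C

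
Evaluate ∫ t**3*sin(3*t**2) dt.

-t**2*cos(3*t**2)/6 + sin(3*t**2)/18 + C

Let u = t², du = 2t dt; rewrite as (1/2)∫ u^1·sin(3u) du.
Now integrate by parts 1 time.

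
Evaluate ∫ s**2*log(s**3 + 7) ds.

s**3*log(s**3 + 7)/3 - s**3/3 + 7*log(s**3 + 7)/3 + C

Let u = s**3 + 7, so du = (3*s**2) ds.
The integral becomes (1/3)·∫ log(u) du; integrate by parts with u′=log(u), dv′=du.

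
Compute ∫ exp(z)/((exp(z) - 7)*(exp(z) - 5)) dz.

Let u = e^z, du = e^z dz.
The integral becomes ∫ du/((u-5)(u-7)); decompose into partial fractions.

log(exp(z) - 7)/2 - log(exp(z) - 5)/2 + C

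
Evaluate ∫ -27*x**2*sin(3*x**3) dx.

3*cos(3*x**3) + C

Let u = 3*x**3, so du = (9*x**2) dx.
Rewriting, the integral becomes -3·∫ sin(u) du = -3·-cos(u).
Substituting back, u = 3*x**3.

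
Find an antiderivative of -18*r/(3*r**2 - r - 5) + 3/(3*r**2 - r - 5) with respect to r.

-3*log(3*r**2 - r - 5) + C

Let u = 3*r**2 - r - 5, so du = (6*r - 1) dr.
Rewriting, the integral becomes -3·∫ 1/u du = -3·log(u).
Substituting back, u = 3*r**2 - r - 5.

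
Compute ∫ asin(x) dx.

Use integration by parts with u = arcsin(x), dv = dx.
Then du = 1/sqrt(-x**2 + 1) dx.

x*asin(x) + sqrt(-x**2 + 1) + C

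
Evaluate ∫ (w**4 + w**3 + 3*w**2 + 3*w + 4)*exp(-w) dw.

Use integration by parts with u = w**4 + w**3 + 3*w**2 + 3*w + 4, dv = exp(-w) dw, so v = -exp(-w).
Apply parts 4 times (tabular method): alternate signs, differentiate u down to 0, integrate dv up.

(-w**4 - 5*w**3 - 18*w**2 - 39*w - 43)*exp(-w) + C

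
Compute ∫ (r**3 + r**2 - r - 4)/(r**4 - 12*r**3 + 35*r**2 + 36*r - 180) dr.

Factor the denominator: (r - 6)*(r - 5)*(r - 3)*(r + 2).
Partial-fraction decomposition: 3/(140*(r + 2)) + 29/(30*(r - 3)) - 141/(14*(r - 5)) + 121/(12*(r - 6)).
Integrate each term: A/(r−a) contributes A·log|r−a|.

121*log(r - 6)/12 - 141*log(r - 5)/14 + 29*log(r - 3)/30 + 3*log(r + 2)/140 + C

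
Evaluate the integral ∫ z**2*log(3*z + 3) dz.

Use integration by parts with u = log(3*z + 3), dv = z**2 dz.
Then du = 3/(3*z + 3) dz and v = z**3/3.

z**3*log(3*z + 3)/3 - z**3/9 + z**2/6 - z/3 + log(z + 1)/3 + C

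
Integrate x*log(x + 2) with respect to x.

Use integration by parts with u = log(x + 2), dv = x dx.
Then du = 1/(x + 2) dx and v = x**2/2.

x**2*log(x + 2)/2 - x**2/4 + x - 2*log(x + 2) + C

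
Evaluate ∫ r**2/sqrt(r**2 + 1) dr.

r*sqrt(r**2 + 1)/2 - log(r + sqrt(r**2 + 1))/2 + C

Substitute r = tan(θ), so dr = sec(θ)^2 dθ and the radical becomes sqrt(r**2 + 1) = sec(θ) by the Pythagorean identity.
Integrate the resulting trig expression in θ, then back-substitute tan(θ) = r, sec(θ) = sqrt(r**2 + 1) (absorbing any constant into C).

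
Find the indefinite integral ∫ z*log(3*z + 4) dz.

Use integration by parts with u = log(3*z + 4), dv = z dz.
Then du = 3/(3*z + 4) dz and v = z**2/2.

z**2*log(3*z + 4)/2 - z**2/4 + 2*z/3 - 8*log(3*z + 4)/9 + C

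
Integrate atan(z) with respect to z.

z*atan(z) - log(z**2 + 1)/2 + C

Use integration by parts with u = arctan(z), dv = dz.
Then du = 1/(z**2 + 1) dz.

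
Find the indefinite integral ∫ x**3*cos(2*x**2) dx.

x**2*sin(2*x**2)/4 + cos(2*x**2)/8 + C

Let u = x², du = 2x dx; rewrite as (1/2)∫ u^1·cos(2u) du.
Now integrate by parts 1 time.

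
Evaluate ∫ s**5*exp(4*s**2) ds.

Let u = s², du = 2s ds; rewrite as (1/2)∫ u^2·exp(4u) du.
Now integrate by parts 2 times.

(8*s**4 - 4*s**2 + 1)*exp(4*s**2)/64 + C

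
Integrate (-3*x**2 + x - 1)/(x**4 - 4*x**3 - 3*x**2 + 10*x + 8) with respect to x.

Factor the denominator: (x - 4)*(x - 2)*(x + 1)**2.
Partial-fraction decomposition: 13/(45*(x + 1)) - 1/(3*(x + 1)**2) + 11/(18*(x - 2)) - 9/(10*(x - 4)).
Integrate each term; A/(x−a) gives A·log|x−a|; A/(x−a)² gives −A/(x−a).

-9*log(x - 4)/10 + 11*log(x - 2)/18 + 13*log(x + 1)/45 + 1/(3*x + 3) + C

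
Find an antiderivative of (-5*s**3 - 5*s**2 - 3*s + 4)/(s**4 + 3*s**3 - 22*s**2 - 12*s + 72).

-37*log(s - 3)/9 + 31*log(s - 2)/16 + 3*log(s + 2)/8 - 461*log(s + 6)/144 + C

Factor the denominator: (s - 3)*(s - 2)*(s + 2)*(s + 6).
Partial-fraction decomposition: -461/(144*(s + 6)) + 3/(8*(s + 2)) + 31/(16*(s - 2)) - 37/(9*(s - 3)).
Integrate each term: A/(s−a) contributes A·log|s−a|.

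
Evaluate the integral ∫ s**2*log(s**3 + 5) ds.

Let u = s**3 + 5, so du = (3*s**2) ds.
The integral becomes (1/3)·∫ log(u) du; integrate by parts with u′=log(u), dv′=du.

s**3*log(s**3 + 5)/3 - s**3/3 + 5*log(s**3 + 5)/3 + C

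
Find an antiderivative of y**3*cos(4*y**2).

y**2*sin(4*y**2)/8 + cos(4*y**2)/32 + C

Let u = y², du = 2y dy; rewrite as (1/2)∫ u^1·cos(4u) du.
Now integrate by parts 1 time.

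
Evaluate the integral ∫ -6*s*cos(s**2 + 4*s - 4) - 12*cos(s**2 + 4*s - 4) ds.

-3*sin(s**2 + 4*s - 4) + C

Let u = s**2 + 4*s - 4, so du = (2*s + 4) ds.
Rewriting, the integral becomes -3·∫ cos(u) du = -3·sin(u).
Substituting back, u = s**2 + 4*s - 4.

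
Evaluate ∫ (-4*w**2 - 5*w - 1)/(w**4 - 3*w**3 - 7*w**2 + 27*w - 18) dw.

-13*log(w - 3)/3 + 27*log(w - 2)/5 - 5*log(w - 1)/4 + 11*log(w + 3)/60 + C

Factor the denominator: (w - 3)*(w - 2)*(w - 1)*(w + 3).
Partial-fraction decomposition: 11/(60*(w + 3)) - 5/(4*(w - 1)) + 27/(5*(w - 2)) - 13/(3*(w - 3)).
Integrate each term: A/(w−a) contributes A·log|w−a|.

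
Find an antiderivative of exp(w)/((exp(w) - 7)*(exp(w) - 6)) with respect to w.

log(exp(w) - 7) - log(exp(w) - 6) + C

Let u = e^w, du = e^w dw.
The integral becomes ∫ du/((u-6)(u-7)); decompose into partial fractions.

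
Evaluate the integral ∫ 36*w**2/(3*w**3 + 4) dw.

4*log(3*w**3 + 4) + C

Let u = 3*w**3 + 4, so du = (9*w**2) dw.
Rewriting, the integral becomes 4·∫ 1/u du = 4·log(u).
Substituting back, u = 3*w**3 + 4.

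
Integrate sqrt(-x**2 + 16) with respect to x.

x*sqrt(-x**2 + 16)/2 + 8*asin(x/4) + C

Substitute x = 4·sin(θ), so dx = 4·cos(θ) dθ and the radical becomes sqrt(-x**2 + 16) = 4·cos(θ) by the Pythagorean identity.
Integrate the resulting trig expression in θ, then back-substitute θ = asin(x/4), sin(θ) = x/4, cos(θ) = sqrt(-x**2 + 16)/4 (absorbing any constant into C).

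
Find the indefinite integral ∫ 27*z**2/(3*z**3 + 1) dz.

Let u = 3*z**3 + 1, so du = (9*z**2) dz.
Rewriting, the integral becomes 3·∫ 1/u du = 3·log(u).
Substituting back, u = 3*z**3 + 1.

3*log(3*z**3 + 1) + C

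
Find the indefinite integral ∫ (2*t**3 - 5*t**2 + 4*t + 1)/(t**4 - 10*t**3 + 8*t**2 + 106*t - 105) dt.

47*log(t - 7)/12 - 73*log(t - 5)/32 + log(t - 1)/48 + 11*log(t + 3)/32 + C

Factor the denominator: (t - 7)*(t - 5)*(t - 1)*(t + 3).
Partial-fraction decomposition: 11/(32*(t + 3)) + 1/(48*(t - 1)) - 73/(32*(t - 5)) + 47/(12*(t - 7)).
Integrate each term: A/(t−a) contributes A·log|t−a|.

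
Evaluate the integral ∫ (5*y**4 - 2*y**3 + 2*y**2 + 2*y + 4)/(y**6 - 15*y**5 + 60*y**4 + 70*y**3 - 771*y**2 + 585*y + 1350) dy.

6136*log(y - 6)/189 - 71623*log(y - 5)/2304 - 379*log(y - 3)/288 + 11*log(y + 1)/2016 - 475*log(y + 3)/6912 + 2939/(96*y - 480) + C

Factor the denominator: (y - 6)*(y - 5)**2*(y - 3)*(y + 1)*(y + 3).
Partial-fraction decomposition: -475/(6912*(y + 3)) + 11/(2016*(y + 1)) - 379/(288*(y - 3)) - 71623/(2304*(y - 5)) - 2939/(96*(y - 5)**2) + 6136/(189*(y - 6)).
Integrate each term; A/(y−a) gives A·log|y−a|; A/(y−a)² gives −A/(y−a).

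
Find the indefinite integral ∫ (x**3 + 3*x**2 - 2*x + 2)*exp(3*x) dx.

(9*x**3 + 18*x**2 - 30*x + 28)*exp(3*x)/27 + C

Use integration by parts with u = x**3 + 3*x**2 - 2*x + 2, dv = exp(3*x) dx, so v = exp(3*x)/3.
Apply parts 3 times (tabular method): alternate signs, differentiate u down to 0, integrate dv up.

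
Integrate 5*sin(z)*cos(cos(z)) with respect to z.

-5*sin(cos(z)) + C

Let u = cos(z), so du = (-sin(z)) dz.
Rewriting, the integral becomes -5·∫ cos(u) du = -5·sin(u).
Substituting back, u = cos(z).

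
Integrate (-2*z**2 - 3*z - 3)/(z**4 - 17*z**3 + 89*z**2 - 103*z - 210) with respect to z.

Factor the denominator: (z - 7)*(z - 6)*(z - 5)*(z + 1).
Partial-fraction decomposition: 1/(168*(z + 1)) - 17/(3*(z - 5)) + 93/(7*(z - 6)) - 61/(8*(z - 7)).
Integrate each term: A/(z−a) contributes A·log|z−a|.

-61*log(z - 7)/8 + 93*log(z - 6)/7 - 17*log(z - 5)/3 + log(z + 1)/168 + C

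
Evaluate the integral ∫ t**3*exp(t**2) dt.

Let u = t², du = 2t dt; rewrite as (1/2)∫ u^1·exp(1u) du.
Now integrate by parts 1 time.

(t**2 - 1)*exp(t**2)/2 + C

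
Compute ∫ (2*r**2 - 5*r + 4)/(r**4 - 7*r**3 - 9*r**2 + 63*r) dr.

4*log(r)/63 + 67*log(r - 7)/280 - 7*log(r - 3)/72 - 37*log(r + 3)/180 + C

Factor the denominator: r*(r - 7)*(r - 3)*(r + 3).
Partial-fraction decomposition: -37/(180*(r + 3)) - 7/(72*(r - 3)) + 67/(280*(r - 7)) + 4/(63*r).
Integrate each term: A/(r−a) contributes A·log|r−a|.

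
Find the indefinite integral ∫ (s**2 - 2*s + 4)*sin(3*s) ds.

Use integration by parts with u = s**2 - 2*s + 4, dv = sin(3*s) ds, so v = -cos(3*s)/3.
Apply parts 2 times (tabular method): alternate signs, differentiate u down to 0, integrate dv up.

-s**2*cos(3*s)/3 + 2*s*sin(3*s)/9 + 2*s*cos(3*s)/3 - 2*sin(3*s)/9 - 34*cos(3*s)/27 + C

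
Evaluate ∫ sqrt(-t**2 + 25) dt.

Substitute t = 5·sin(θ), so dt = 5·cos(θ) dθ and the radical becomes sqrt(-t**2 + 25) = 5·cos(θ) by the Pythagorean identity.
Integrate the resulting trig expression in θ, then back-substitute θ = asin(t/5), sin(θ) = t/5, cos(θ) = sqrt(-t**2 + 25)/5 (absorbing any constant into C).

t*sqrt(-t**2 + 25)/2 + 25*asin(t/5)/2 + C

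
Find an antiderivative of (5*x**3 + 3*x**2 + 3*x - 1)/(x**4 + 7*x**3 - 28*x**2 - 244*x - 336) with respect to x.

241*log(x - 6)/208 + 7*log(x + 2)/16 - 19*log(x + 4)/4 + 106*log(x + 7)/13 + C

Factor the denominator: (x - 6)*(x + 2)*(x + 4)*(x + 7).
Partial-fraction decomposition: 106/(13*(x + 7)) - 19/(4*(x + 4)) + 7/(16*(x + 2)) + 241/(208*(x - 6)).
Integrate each term: A/(x−a) contributes A·log|x−a|.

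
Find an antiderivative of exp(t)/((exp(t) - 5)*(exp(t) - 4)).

Let u = e^t, du = e^t dt.
The integral becomes ∫ du/((u-5)(u-4)); decompose into partial fractions.

log(exp(t) - 5) - log(exp(t) - 4) + C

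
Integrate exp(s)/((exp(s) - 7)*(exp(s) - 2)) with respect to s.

Let u = e^s, du = e^s ds.
The integral becomes ∫ du/((u-2)(u-7)); decompose into partial fractions.

log(exp(s) - 7)/5 - log(exp(s) - 2)/5 + C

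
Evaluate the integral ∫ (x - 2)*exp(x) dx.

(x - 3)*exp(x) + C

Use integration by parts with u = x - 2, dv = exp(x) dx, so v = exp(x).
Apply parts 1 times (tabular method): alternate signs, differentiate u down to 0, integrate dv up.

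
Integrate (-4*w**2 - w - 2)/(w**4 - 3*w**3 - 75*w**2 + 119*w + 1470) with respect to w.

Factor the denominator: (w - 7)**2*(w + 5)*(w + 6).
Partial-fraction decomposition: 140/(169*(w + 6)) - 97/(144*(w + 5)) - 3767/(24336*(w - 7)) - 205/(156*(w - 7)**2).
Integrate each term; A/(w−a) gives A·log|w−a|; A/(w−a)² gives −A/(w−a).

-3767*log(w - 7)/24336 - 97*log(w + 5)/144 + 140*log(w + 6)/169 + 205/(156*w - 1092) + C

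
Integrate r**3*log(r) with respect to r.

Use integration by parts with u = log(r), dv = r**3 dr.
Then du = 1/r dr and v = r**4/4.

r**4*log(r)/4 - r**4/16 + C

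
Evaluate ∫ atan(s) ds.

s*atan(s) - log(s**2 + 1)/2 + C

Use integration by parts with u = arctan(s), dv = ds.
Then du = 1/(s**2 + 1) ds.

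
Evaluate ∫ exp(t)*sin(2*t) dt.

exp(t)*sin(2*t)/5 - 2*exp(t)*cos(2*t)/5 + C

Let I denote the integral. Integrate by parts with u = sin(2*t), dv = exp(t) dt, so v = exp(t): I = exp(t)*sin(2*t) − 2·∫ exp(t)*cos(2*t) dt.
Apply parts again with u = cos(2*t), dv = exp(t) dt: ∫ exp(t)*cos(2*t) dt = exp(t)*cos(2*t) + 2·I. Substituting back brings back I: I = exp(t)*sin(2*t) - 2*exp(t)*cos(2*t) − 4·I.
Solving for I: (1 + 4)·I equals the remaining terms, so I = (1/5)·(exp(t)*sin(2*t) - 2*exp(t)*cos(2*t)).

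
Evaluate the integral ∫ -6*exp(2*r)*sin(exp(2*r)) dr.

3*cos(exp(2*r)) + C

Let u = exp(2*r), so du = (2*exp(2*r)) dr.
Rewriting, the integral becomes -3·∫ sin(u) du = -3·-cos(u).
Substituting back, u = exp(2*r).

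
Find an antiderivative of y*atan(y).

y**2*atan(y)/2 - y/2 + atan(y)/2 + C

Use integration by parts with u = arctan(y), dv = y dy.
Then du = 1/(y**2 + 1) dy.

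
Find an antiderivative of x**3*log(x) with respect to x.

Use integration by parts with u = log(x), dv = x**3 dx.
Then du = 1/x dx and v = x**4/4.

x**4*log(x)/4 - x**4/16 + C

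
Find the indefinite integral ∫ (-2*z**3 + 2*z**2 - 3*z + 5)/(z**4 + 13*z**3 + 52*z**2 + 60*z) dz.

Factor the denominator: z*(z + 2)*(z + 5)*(z + 6).
Partial-fraction decomposition: -527/(24*(z + 6)) + 64/(3*(z + 5)) - 35/(24*(z + 2)) + 1/(12*z).
Integrate each term: A/(z−a) contributes A·log|z−a|.

log(z)/12 - 35*log(z + 2)/24 + 64*log(z + 5)/3 - 527*log(z + 6)/24 + C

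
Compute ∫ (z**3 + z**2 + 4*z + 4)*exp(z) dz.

(z**3 - 2*z**2 + 8*z - 4)*exp(z) + C

Use integration by parts with u = z**3 + z**2 + 4*z + 4, dv = exp(z) dz, so v = exp(z).
Apply parts 3 times (tabular method): alternate signs, differentiate u down to 0, integrate dv up.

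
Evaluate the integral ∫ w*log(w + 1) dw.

Use integration by parts with u = log(w + 1), dv = w dw.
Then du = 1/(w + 1) dw and v = w**2/2.

w**2*log(w + 1)/2 - w**2/4 + w/2 - log(w + 1)/2 + C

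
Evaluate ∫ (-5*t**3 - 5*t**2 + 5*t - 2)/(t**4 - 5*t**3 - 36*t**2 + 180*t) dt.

Factor the denominator: t*(t - 6)*(t - 5)*(t + 6).
Partial-fraction decomposition: -217/(198*(t + 6)) + 727/(55*(t - 5)) - 154/(9*(t - 6)) - 1/(90*t).
Integrate each term: A/(t−a) contributes A·log|t−a|.

-log(t)/90 - 154*log(t - 6)/9 + 727*log(t - 5)/55 - 217*log(t + 6)/198 + C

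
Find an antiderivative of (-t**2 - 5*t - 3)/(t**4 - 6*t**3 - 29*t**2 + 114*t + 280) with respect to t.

Factor the denominator: (t - 7)*(t - 5)*(t + 2)*(t + 4).
Partial-fraction decomposition: -1/(198*(t + 4)) + 1/(42*(t + 2)) + 53/(126*(t - 5)) - 29/(66*(t - 7)).
Integrate each term: A/(t−a) contributes A·log|t−a|.

-29*log(t - 7)/66 + 53*log(t - 5)/126 + log(t + 2)/42 - log(t + 4)/198 + C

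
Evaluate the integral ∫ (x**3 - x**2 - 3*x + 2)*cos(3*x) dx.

Use integration by parts with u = x**3 - x**2 - 3*x + 2, dv = cos(3*x) dx, so v = sin(3*x)/3.
Apply parts 3 times (tabular method): alternate signs, differentiate u down to 0, integrate dv up.

x**3*sin(3*x)/3 - x**2*sin(3*x)/3 + x**2*cos(3*x)/3 - 11*x*sin(3*x)/9 - 2*x*cos(3*x)/9 + 20*sin(3*x)/27 - 11*cos(3*x)/27 + C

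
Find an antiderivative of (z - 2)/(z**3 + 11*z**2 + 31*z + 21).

Factor the denominator: (z + 1)*(z + 3)*(z + 7).
Partial-fraction decomposition: -3/(8*(z + 7)) + 5/(8*(z + 3)) - 1/(4*(z + 1)).
Integrate each term: A/(z−a) contributes A·log|z−a|.

-log(z + 1)/4 + 5*log(z + 3)/8 - 3*log(z + 7)/8 + C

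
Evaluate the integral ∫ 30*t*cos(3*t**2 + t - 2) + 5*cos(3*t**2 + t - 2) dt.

5*sin(3*t**2 + t - 2) + C

Let u = 3*t**2 + t - 2, so du = (6*t + 1) dt.
Rewriting, the integral becomes 5·∫ cos(u) du = 5·sin(u).
Substituting back, u = 3*t**2 + t - 2.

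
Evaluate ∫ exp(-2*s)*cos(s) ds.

Let I denote the integral. Integrate by parts with u = cos(s), dv = exp(-2*s) ds, so v = -exp(-2*s)/2: I = -exp(-2*s)*cos(s)/2 − (1/2)·∫ exp(-2*s)*sin(s) ds.
Apply parts again with u = sin(s), dv = exp(-2*s) ds: ∫ exp(-2*s)*sin(s) ds = -exp(-2*s)*sin(s)/2 + (1/2)·I. Substituting back brings back I: I = exp(-2*s)*sin(s)/4 - exp(-2*s)*cos(s)/2 − (1/4)·I.
Solving for I: (1 + 1/4)·I equals the remaining terms, so I = (4/5)·(exp(-2*s)*sin(s)/4 - exp(-2*s)*cos(s)/2).

exp(-2*s)*sin(s)/5 - 2*exp(-2*s)*cos(s)/5 + C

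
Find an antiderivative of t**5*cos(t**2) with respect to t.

Let u = t², du = 2t dt; rewrite as (1/2)∫ u^2·cos(1u) du.
Now integrate by parts 2 times.

t**4*sin(t**2)/2 + t**2*cos(t**2) - sin(t**2) + C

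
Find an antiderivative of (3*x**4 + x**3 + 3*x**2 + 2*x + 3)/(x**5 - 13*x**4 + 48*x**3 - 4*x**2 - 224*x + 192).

Factor the denominator: (x - 6)*(x - 4)**2*(x - 1)*(x + 2).
Partial-fraction decomposition: 17/(288*(x + 2)) - 4/(45*(x - 1)) - 421/(18*(x - 4)) - 99/(4*(x - 4)**2) + 4227/(160*(x - 6)).
Integrate each term; A/(x−a) gives A·log|x−a|; A/(x−a)² gives −A/(x−a).

4227*log(x - 6)/160 - 421*log(x - 4)/18 - 4*log(x - 1)/45 + 17*log(x + 2)/288 + 99/(4*x - 16) + C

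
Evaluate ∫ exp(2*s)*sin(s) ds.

2*exp(2*s)*sin(s)/5 - exp(2*s)*cos(s)/5 + C

Let I denote the integral. Integrate by parts with u = sin(s), dv = exp(2*s) ds, so v = exp(2*s)/2: I = exp(2*s)*sin(s)/2 − (1/2)·∫ exp(2*s)*cos(s) ds.
Apply parts again with u = cos(s), dv = exp(2*s) ds: ∫ exp(2*s)*cos(s) ds = exp(2*s)*cos(s)/2 + (1/2)·I. Substituting back brings back I: I = exp(2*s)*sin(s)/2 - exp(2*s)*cos(s)/4 − (1/4)·I.
Solving for I: (1 + 1/4)·I equals the remaining terms, so I = (4/5)·(exp(2*s)*sin(s)/2 - exp(2*s)*cos(s)/4).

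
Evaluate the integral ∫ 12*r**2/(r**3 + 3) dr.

Let u = r**3 + 3, so du = (3*r**2) dr.
Rewriting, the integral becomes 4·∫ 1/u du = 4·log(u).
Substituting back, u = r**3 + 3.

4*log(r**3 + 3) + C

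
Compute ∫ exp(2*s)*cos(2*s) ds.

Let I denote the integral. Integrate by parts with u = cos(2*s), dv = exp(2*s) ds, so v = exp(2*s)/2: I = exp(2*s)*cos(2*s)/2 + ∫ exp(2*s)*sin(2*s) ds.
Apply parts again with u = sin(2*s), dv = exp(2*s) ds: ∫ exp(2*s)*sin(2*s) ds = exp(2*s)*sin(2*s)/2 − I. Substituting back brings back I: I = exp(2*s)*sin(2*s)/2 + exp(2*s)*cos(2*s)/2 − I.
Solving for I: (1 + 1)·I equals the remaining terms, so I = (1/2)·(exp(2*s)*sin(2*s)/2 + exp(2*s)*cos(2*s)/2).

exp(2*s)*sin(2*s)/4 + exp(2*s)*cos(2*s)/4 + C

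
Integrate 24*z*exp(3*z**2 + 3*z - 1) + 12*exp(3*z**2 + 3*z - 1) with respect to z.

Let u = 3*z**2 + 3*z - 1, so du = (6*z + 3) dz.
Rewriting, the integral becomes 4·∫ e^u du = 4·e^u.
Substituting back, u = 3*z**2 + 3*z - 1.

4*exp(3*z**2 + 3*z - 1) + C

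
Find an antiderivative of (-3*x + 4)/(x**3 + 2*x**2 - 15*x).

-4*log(x)/15 - 5*log(x - 3)/24 + 19*log(x + 5)/40 + C

Factor the denominator: x*(x - 3)*(x + 5).
Partial-fraction decomposition: 19/(40*(x + 5)) - 5/(24*(x - 3)) - 4/(15*x).
Integrate each term: A/(x−a) contributes A·log|x−a|.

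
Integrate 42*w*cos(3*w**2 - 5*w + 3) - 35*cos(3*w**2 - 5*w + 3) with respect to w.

7*sin(3*w**2 - 5*w + 3) + C

Let u = 3*w**2 - 5*w + 3, so du = (6*w - 5) dw.
Rewriting, the integral becomes 7·∫ cos(u) du = 7·sin(u).
Substituting back, u = 3*w**2 - 5*w + 3.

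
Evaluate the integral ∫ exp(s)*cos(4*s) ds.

Let I denote the integral. Integrate by parts with u = cos(4*s), dv = exp(s) ds, so v = exp(s): I = exp(s)*cos(4*s) + 4·∫ exp(s)*sin(4*s) ds.
Apply parts again with u = sin(4*s), dv = exp(s) ds: ∫ exp(s)*sin(4*s) ds = exp(s)*sin(4*s) − 4·I. Substituting back brings back I: I = 4*exp(s)*sin(4*s) + exp(s)*cos(4*s) − 16·I.
Solving for I: (1 + 16)·I equals the remaining terms, so I = (1/17)·(4*exp(s)*sin(4*s) + exp(s)*cos(4*s)).

4*exp(s)*sin(4*s)/17 + exp(s)*cos(4*s)/17 + C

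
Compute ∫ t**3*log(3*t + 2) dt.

t**4*log(3*t + 2)/4 - t**4/16 + t**3/18 - t**2/18 + 2*t/27 - 4*log(3*t + 2)/81 + C

Use integration by parts with u = log(3*t + 2), dv = t**3 dt.
Then du = 3/(3*t + 2) dt and v = t**4/4.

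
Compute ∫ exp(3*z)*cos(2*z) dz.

2*exp(3*z)*sin(2*z)/13 + 3*exp(3*z)*cos(2*z)/13 + C

Let I denote the integral. Integrate by parts with u = cos(2*z), dv = exp(3*z) dz, so v = exp(3*z)/3: I = exp(3*z)*cos(2*z)/3 + (2/3)·∫ exp(3*z)*sin(2*z) dz.
Apply parts again with u = sin(2*z), dv = exp(3*z) dz: ∫ exp(3*z)*sin(2*z) dz = exp(3*z)*sin(2*z)/3 − (2/3)·I. Substituting back brings back I: I = 2*exp(3*z)*sin(2*z)/9 + exp(3*z)*cos(2*z)/3 − (4/9)·I.
Solving for I: (1 + 4/9)·I equals the remaining terms, so I = (9/13)·(2*exp(3*z)*sin(2*z)/9 + exp(3*z)*cos(2*z)/3).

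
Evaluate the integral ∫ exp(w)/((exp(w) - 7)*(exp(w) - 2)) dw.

Let u = e^w, du = e^w dw.
The integral becomes ∫ du/((u-2)(u-7)); decompose into partial fractions.

log(exp(w) - 7)/5 - log(exp(w) - 2)/5 + C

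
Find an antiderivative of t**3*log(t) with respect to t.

t**4*log(t)/4 - t**4/16 + C

Use integration by parts with u = log(t), dv = t**3 dt.
Then du = 1/t dt and v = t**4/4.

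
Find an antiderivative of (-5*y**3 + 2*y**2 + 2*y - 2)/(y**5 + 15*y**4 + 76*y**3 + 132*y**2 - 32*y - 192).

-log(y - 1)/175 - 7*log(y + 2)/8 - 232*log(y + 4)/25 + 569*log(y + 6)/56 - 171/(10*y + 40) + C

Factor the denominator: (y - 1)*(y + 2)*(y + 4)**2*(y + 6).
Partial-fraction decomposition: 569/(56*(y + 6)) - 232/(25*(y + 4)) + 171/(10*(y + 4)**2) - 7/(8*(y + 2)) - 1/(175*(y - 1)).
Integrate each term; A/(y−a) gives A·log|y−a|; A/(y−a)² gives −A/(y−a).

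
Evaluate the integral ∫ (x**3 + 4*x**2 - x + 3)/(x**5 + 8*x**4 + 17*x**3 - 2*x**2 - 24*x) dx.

Factor the denominator: x*(x - 1)*(x + 2)*(x + 3)*(x + 4).
Partial-fraction decomposition: 7/(40*(x + 4)) - 5/(4*(x + 3)) + 13/(12*(x + 2)) + 7/(60*(x - 1)) - 1/(8*x).
Integrate each term: A/(x−a) contributes A·log|x−a|.

-log(x)/8 + 7*log(x - 1)/60 + 13*log(x + 2)/12 - 5*log(x + 3)/4 + 7*log(x + 4)/40 + C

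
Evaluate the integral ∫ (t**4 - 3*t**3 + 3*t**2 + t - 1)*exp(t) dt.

Use integration by parts with u = t**4 - 3*t**3 + 3*t**2 + t - 1, dv = exp(t) dt, so v = exp(t).
Apply parts 4 times (tabular method): alternate signs, differentiate u down to 0, integrate dv up.

(t**4 - 7*t**3 + 24*t**2 - 47*t + 46)*exp(t) + C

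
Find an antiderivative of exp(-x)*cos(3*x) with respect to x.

3*exp(-x)*sin(3*x)/10 - exp(-x)*cos(3*x)/10 + C

Let I denote the integral. Integrate by parts with u = cos(3*x), dv = exp(-x) dx, so v = -exp(-x): I = -exp(-x)*cos(3*x) − 3·∫ exp(-x)*sin(3*x) dx.
Apply parts again with u = sin(3*x), dv = exp(-x) dx: ∫ exp(-x)*sin(3*x) dx = -exp(-x)*sin(3*x) + 3·I. Substituting back brings back I: I = 3*exp(-x)*sin(3*x) - exp(-x)*cos(3*x) − 9·I.
Solving for I: (1 + 9)·I equals the remaining terms, so I = (1/10)·(3*exp(-x)*sin(3*x) - exp(-x)*cos(3*x)).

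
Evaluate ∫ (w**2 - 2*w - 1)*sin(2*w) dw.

-w**2*cos(2*w)/2 + w*sin(2*w)/2 + w*cos(2*w) - sin(2*w)/2 + 3*cos(2*w)/4 + C

Use integration by parts with u = w**2 - 2*w - 1, dv = sin(2*w) dw, so v = -cos(2*w)/2.
Apply parts 2 times (tabular method): alternate signs, differentiate u down to 0, integrate dv up.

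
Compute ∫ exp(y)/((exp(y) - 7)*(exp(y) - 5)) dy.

log(exp(y) - 7)/2 - log(exp(y) - 5)/2 + C

Let u = e^y, du = e^y dy.
The integral becomes ∫ du/((u-5)(u-7)); decompose into partial fractions.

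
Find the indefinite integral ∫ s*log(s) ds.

s**2*log(s)/2 - s**2/4 + C

Use integration by parts with u = log(s), dv = s ds.
Then du = 1/s ds and v = s**2/2.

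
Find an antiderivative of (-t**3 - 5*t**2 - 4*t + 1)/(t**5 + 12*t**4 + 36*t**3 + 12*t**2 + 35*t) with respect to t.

log(t)/35 - 21*log(t + 5)/260 + 127*log(t + 7)/700 - 21*log(t**2 + 1)/325 - 87*atan(t)/650 + C

Factor the denominator: t*(t + 5)*(t + 7)*(t**2 + 1).
Partial-fraction decomposition: -3*(28*t + 29)/(650*(t**2 + 1)) + 127/(700*(t + 7)) - 21/(260*(t + 5)) + 1/(35*t).
Integrate each term; A/(t−a) gives A·log|t−a|; the (Bt+D)/(t²+p²) term gives a log and an atan.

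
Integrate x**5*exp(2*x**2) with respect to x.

(2*x**4 - 2*x**2 + 1)*exp(2*x**2)/8 + C

Let u = x², du = 2x dx; rewrite as (1/2)∫ u^2·exp(2u) du.
Now integrate by parts 2 times.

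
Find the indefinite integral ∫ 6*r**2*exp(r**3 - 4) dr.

2*exp(r**3 - 4) + C

Let u = r**3 - 4, so du = (3*r**2) dr.
Rewriting, the integral becomes 2·∫ e^u du = 2·e^u.
Substituting back, u = r**3 - 4.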